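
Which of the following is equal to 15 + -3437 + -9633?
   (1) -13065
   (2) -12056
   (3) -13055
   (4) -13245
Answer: 3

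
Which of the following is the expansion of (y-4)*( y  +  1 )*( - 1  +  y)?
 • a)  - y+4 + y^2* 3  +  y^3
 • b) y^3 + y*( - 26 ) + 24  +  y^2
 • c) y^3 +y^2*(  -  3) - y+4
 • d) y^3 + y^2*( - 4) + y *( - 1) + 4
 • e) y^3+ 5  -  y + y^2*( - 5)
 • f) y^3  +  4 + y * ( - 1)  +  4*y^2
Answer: d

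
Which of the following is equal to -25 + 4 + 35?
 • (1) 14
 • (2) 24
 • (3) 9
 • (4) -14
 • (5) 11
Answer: 1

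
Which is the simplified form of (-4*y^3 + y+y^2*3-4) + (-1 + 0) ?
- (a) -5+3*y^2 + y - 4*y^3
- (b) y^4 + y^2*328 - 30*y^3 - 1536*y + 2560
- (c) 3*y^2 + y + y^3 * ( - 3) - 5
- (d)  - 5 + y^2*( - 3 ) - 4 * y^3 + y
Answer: a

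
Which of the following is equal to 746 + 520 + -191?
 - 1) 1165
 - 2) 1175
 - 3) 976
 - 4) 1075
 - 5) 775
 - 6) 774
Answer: 4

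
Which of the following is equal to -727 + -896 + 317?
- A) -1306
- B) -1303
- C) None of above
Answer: A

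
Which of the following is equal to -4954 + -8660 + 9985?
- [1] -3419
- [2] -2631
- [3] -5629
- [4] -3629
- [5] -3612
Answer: 4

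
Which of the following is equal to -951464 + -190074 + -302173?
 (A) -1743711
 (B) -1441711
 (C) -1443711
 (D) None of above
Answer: C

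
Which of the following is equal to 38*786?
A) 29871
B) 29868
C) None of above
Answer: B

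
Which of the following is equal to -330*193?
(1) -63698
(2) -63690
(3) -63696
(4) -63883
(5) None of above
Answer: 2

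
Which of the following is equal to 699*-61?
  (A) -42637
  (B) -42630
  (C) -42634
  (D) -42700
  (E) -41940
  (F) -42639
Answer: F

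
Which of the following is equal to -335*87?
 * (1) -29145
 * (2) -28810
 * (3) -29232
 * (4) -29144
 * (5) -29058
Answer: 1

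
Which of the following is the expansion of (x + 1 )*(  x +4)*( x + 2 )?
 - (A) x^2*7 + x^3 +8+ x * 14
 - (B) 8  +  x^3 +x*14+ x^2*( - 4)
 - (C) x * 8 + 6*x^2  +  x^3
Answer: A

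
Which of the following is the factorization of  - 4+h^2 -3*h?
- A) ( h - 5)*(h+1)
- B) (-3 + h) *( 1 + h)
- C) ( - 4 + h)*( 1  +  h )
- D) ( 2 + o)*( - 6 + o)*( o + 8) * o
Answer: C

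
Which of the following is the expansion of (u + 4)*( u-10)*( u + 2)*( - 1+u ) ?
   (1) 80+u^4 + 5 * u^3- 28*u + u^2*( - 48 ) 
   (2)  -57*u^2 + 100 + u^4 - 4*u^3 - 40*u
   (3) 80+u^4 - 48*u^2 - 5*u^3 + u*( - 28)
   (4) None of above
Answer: 3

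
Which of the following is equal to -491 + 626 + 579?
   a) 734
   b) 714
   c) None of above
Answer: b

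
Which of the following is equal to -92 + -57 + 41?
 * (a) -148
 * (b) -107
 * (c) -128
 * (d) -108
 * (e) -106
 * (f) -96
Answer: d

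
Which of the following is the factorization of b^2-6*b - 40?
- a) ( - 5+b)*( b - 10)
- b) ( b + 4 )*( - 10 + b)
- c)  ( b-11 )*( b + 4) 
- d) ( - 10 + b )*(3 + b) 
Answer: b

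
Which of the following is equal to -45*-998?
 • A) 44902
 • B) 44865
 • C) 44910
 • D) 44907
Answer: C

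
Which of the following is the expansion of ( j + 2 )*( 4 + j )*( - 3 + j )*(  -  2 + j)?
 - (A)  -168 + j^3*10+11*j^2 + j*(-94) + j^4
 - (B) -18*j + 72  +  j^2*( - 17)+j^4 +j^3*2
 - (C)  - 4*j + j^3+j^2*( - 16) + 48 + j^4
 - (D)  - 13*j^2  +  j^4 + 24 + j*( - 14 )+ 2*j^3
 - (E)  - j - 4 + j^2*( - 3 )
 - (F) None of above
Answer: C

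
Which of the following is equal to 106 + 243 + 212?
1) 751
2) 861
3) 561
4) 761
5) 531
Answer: 3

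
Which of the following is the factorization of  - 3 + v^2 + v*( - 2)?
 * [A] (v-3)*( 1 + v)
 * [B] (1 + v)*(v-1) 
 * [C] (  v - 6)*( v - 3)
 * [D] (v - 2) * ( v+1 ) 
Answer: A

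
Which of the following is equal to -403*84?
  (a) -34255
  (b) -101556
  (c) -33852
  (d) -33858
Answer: c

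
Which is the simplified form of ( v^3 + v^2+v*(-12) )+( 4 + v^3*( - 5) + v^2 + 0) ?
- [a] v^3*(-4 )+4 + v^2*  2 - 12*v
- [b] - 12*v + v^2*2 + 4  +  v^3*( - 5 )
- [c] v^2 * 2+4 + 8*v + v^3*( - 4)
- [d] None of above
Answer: a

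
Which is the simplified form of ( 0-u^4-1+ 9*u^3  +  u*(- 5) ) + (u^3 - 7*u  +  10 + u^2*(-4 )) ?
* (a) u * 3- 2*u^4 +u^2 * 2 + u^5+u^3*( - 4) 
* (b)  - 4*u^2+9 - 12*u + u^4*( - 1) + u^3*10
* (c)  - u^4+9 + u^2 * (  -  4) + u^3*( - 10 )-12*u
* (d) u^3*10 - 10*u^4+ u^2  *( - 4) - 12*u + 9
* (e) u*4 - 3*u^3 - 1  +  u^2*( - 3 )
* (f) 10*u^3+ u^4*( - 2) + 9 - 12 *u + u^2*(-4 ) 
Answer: b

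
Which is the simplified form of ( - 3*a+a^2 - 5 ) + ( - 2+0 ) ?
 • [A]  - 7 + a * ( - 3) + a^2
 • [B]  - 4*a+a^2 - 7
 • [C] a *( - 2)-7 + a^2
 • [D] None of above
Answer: A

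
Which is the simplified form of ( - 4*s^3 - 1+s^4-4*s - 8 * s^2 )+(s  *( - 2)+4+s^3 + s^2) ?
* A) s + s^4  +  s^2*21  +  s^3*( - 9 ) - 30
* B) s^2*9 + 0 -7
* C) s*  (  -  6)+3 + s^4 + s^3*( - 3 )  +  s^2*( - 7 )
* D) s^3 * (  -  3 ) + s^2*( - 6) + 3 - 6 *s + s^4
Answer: C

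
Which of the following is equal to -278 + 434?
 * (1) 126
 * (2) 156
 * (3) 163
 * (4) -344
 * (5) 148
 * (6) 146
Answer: 2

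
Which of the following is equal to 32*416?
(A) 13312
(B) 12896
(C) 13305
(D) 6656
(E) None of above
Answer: A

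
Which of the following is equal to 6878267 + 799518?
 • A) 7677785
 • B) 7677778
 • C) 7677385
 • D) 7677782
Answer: A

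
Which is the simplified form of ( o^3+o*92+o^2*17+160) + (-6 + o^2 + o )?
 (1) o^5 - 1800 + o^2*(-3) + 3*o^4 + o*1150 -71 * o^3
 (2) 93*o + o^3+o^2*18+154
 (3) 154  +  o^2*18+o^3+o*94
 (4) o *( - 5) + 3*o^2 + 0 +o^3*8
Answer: 2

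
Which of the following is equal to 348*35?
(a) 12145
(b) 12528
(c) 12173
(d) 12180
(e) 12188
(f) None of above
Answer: d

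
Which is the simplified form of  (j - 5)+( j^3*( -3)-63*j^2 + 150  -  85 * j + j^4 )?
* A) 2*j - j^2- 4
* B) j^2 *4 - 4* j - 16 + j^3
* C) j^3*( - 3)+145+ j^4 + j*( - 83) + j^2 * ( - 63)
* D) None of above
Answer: D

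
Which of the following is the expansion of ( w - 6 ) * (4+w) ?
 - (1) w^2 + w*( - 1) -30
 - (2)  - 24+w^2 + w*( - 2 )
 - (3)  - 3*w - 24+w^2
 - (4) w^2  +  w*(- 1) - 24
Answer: 2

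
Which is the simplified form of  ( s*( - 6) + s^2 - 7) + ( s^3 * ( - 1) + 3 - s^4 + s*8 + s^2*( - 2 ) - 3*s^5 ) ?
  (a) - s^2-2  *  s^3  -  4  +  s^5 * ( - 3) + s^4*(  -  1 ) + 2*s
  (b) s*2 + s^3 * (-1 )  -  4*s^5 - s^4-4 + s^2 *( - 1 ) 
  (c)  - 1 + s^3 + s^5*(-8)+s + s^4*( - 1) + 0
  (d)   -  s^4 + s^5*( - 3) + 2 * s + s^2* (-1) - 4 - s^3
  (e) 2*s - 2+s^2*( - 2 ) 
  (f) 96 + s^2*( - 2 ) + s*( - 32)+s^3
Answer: d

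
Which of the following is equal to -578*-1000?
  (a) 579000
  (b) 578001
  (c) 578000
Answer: c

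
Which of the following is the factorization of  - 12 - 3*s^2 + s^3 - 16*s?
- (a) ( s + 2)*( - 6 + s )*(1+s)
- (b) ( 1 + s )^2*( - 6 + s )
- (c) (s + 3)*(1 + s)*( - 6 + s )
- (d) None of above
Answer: a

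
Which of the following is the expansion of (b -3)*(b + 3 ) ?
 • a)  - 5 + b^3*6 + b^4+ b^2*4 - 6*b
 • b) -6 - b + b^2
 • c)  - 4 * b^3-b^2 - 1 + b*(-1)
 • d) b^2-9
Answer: d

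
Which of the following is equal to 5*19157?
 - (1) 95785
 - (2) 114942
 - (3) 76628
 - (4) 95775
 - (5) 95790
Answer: 1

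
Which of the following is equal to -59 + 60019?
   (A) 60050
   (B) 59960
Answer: B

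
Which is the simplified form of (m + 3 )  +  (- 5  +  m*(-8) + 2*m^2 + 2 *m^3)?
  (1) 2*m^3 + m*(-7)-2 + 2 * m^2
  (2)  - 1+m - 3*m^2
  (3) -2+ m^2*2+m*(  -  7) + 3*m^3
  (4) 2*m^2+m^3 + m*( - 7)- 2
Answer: 1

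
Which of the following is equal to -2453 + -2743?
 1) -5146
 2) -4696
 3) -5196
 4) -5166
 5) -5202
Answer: 3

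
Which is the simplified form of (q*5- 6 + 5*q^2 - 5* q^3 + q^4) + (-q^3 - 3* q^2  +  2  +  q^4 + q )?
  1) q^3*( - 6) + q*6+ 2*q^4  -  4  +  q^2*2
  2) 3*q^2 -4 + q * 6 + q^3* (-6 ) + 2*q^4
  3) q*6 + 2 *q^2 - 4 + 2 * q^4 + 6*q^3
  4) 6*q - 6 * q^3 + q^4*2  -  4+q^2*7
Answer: 1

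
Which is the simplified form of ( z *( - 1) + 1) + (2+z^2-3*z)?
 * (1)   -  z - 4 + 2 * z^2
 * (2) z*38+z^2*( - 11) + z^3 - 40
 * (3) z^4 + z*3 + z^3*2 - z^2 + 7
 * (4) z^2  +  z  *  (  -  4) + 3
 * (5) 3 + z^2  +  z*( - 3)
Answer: 4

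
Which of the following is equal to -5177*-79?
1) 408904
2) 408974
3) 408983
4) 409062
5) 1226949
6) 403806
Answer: 3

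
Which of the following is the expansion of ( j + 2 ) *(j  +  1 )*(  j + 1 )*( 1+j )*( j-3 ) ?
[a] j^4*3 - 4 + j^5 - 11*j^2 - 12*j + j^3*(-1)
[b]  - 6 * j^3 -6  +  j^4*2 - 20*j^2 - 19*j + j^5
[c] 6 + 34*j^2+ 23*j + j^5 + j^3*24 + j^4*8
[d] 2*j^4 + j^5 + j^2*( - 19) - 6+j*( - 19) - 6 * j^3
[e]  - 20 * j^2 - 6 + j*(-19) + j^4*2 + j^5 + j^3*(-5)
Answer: b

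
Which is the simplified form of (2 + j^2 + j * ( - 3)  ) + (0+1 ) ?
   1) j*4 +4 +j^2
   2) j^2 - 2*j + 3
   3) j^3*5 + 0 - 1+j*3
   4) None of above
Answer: 4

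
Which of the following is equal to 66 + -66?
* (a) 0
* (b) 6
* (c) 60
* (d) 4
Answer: a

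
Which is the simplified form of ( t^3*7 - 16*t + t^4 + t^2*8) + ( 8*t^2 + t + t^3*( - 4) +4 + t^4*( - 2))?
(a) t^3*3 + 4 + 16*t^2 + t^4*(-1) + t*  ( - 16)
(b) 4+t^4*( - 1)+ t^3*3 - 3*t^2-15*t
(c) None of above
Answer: c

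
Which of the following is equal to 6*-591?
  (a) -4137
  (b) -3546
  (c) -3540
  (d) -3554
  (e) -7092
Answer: b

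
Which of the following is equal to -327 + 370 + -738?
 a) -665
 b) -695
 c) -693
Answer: b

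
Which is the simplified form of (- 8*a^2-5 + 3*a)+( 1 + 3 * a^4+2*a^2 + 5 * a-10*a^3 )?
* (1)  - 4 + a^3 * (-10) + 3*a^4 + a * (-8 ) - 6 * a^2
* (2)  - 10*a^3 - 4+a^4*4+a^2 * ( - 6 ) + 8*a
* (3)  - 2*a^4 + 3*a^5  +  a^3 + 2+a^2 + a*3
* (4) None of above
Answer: 4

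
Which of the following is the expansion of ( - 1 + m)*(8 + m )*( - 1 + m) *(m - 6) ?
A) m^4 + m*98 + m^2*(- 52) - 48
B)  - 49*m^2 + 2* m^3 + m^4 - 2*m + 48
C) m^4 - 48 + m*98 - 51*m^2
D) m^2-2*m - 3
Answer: C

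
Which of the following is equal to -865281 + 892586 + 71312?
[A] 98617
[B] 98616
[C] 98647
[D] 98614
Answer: A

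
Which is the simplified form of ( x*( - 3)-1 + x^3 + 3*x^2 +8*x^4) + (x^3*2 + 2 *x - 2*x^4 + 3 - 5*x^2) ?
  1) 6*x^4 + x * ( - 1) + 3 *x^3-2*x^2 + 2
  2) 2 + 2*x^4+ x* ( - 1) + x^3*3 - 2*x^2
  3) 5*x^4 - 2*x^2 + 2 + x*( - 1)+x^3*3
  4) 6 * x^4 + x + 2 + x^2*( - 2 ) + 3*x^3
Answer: 1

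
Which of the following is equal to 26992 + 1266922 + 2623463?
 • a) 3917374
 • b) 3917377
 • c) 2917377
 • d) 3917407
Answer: b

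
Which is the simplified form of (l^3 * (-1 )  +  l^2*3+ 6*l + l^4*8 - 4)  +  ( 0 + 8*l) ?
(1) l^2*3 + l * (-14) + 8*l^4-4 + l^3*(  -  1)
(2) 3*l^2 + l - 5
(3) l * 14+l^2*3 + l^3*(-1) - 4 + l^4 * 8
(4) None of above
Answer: 3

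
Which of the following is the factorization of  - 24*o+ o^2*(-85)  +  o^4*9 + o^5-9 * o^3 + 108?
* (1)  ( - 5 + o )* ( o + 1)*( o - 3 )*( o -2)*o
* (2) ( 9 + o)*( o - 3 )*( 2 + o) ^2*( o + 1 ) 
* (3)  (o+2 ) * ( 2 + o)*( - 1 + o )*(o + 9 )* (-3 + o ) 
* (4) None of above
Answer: 3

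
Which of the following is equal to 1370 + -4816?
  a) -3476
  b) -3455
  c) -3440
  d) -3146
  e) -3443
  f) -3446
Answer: f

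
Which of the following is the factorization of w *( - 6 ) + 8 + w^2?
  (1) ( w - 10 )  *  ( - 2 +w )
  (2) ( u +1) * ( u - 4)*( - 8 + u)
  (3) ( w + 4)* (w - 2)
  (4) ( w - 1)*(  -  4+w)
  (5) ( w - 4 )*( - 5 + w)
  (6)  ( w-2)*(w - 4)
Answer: 6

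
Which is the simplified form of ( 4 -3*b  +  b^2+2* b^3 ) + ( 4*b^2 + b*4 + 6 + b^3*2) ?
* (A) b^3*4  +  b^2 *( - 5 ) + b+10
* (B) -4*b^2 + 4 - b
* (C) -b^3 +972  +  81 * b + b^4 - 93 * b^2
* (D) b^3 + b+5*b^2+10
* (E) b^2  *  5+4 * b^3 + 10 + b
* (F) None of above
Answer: E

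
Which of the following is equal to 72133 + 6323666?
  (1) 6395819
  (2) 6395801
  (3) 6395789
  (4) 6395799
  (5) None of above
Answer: 4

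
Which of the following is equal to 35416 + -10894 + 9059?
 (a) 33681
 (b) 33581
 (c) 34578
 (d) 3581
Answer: b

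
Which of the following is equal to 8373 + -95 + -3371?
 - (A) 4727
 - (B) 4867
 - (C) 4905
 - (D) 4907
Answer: D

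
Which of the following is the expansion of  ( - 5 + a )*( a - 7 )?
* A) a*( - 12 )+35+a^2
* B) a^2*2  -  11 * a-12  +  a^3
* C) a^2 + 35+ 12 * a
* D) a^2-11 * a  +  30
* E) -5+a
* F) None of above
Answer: A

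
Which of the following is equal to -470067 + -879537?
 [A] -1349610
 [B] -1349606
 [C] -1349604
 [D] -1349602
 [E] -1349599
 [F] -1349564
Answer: C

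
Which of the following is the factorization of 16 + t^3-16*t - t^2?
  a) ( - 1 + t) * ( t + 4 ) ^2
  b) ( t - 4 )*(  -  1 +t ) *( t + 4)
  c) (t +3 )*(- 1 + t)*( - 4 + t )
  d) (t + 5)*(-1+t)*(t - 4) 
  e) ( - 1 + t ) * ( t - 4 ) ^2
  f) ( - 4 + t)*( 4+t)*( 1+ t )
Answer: b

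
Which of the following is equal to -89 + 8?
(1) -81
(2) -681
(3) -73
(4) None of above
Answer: 1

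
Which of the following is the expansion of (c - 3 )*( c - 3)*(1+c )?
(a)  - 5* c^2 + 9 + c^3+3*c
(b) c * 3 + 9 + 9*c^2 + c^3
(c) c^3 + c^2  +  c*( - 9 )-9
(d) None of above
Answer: a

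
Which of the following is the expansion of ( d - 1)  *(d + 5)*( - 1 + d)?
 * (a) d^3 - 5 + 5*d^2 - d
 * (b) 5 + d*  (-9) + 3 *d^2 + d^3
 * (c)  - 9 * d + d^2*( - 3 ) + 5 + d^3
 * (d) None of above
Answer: b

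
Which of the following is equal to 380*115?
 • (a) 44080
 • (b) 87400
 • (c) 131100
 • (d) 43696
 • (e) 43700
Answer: e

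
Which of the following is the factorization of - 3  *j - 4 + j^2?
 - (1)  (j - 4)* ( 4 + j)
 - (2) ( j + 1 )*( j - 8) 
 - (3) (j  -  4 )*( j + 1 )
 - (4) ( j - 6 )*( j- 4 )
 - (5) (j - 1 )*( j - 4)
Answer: 3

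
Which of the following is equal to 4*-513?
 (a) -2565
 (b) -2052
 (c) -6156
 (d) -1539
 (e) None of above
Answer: b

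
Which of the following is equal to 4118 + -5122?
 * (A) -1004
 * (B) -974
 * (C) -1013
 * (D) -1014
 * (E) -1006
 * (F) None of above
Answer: A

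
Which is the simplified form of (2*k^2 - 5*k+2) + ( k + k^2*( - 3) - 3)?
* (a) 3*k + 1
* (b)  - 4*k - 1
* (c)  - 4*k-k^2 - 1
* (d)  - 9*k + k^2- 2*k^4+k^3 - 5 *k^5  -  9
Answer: c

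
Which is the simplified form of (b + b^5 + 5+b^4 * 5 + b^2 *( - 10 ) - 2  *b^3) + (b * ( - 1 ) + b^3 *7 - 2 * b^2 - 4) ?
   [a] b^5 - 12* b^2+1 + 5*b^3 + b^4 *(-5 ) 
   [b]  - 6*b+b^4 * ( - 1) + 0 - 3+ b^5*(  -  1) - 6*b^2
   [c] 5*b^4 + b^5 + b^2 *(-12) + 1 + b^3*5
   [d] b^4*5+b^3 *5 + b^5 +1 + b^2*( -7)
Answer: c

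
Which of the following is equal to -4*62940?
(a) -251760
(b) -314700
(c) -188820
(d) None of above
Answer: a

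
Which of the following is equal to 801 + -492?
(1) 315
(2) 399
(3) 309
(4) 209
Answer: 3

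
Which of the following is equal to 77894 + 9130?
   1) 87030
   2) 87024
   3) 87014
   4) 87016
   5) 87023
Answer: 2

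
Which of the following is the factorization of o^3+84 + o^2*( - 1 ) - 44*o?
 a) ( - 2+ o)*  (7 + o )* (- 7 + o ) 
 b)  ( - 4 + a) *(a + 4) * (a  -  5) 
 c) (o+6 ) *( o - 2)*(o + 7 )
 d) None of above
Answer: d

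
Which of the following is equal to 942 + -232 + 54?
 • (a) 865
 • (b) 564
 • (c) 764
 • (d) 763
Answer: c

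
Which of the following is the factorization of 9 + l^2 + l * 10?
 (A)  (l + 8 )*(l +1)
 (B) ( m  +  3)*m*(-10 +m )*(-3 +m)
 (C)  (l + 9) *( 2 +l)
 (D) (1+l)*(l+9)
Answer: D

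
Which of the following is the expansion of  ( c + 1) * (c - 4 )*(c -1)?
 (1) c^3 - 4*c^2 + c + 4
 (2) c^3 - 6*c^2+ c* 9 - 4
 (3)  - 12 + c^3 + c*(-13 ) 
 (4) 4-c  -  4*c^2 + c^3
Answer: 4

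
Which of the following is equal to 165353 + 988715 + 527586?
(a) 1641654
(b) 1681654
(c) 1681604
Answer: b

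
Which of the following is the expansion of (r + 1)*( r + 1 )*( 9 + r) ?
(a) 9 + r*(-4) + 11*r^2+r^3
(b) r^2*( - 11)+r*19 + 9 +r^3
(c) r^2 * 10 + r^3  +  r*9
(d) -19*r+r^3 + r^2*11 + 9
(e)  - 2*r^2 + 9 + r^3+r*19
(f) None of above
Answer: f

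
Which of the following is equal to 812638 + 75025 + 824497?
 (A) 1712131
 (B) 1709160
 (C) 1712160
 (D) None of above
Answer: C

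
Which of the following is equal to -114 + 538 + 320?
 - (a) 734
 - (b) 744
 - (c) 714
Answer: b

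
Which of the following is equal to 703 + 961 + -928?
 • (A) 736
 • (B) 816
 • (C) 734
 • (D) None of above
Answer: A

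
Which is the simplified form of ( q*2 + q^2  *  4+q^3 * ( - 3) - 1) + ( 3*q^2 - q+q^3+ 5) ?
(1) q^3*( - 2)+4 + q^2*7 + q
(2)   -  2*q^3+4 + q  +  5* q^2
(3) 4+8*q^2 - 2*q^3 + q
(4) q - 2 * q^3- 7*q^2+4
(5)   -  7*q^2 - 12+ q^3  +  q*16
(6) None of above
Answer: 1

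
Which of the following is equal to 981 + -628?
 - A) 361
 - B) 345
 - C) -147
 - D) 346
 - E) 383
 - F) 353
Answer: F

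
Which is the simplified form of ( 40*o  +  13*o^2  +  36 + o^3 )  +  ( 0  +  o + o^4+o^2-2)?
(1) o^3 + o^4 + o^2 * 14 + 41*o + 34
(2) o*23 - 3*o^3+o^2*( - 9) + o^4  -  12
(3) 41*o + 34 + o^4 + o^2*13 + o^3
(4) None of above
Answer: 1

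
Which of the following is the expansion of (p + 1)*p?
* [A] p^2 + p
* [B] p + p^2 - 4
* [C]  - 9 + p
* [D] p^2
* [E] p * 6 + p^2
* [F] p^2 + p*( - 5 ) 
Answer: A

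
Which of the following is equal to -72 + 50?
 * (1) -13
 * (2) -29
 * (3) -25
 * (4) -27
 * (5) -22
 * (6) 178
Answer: 5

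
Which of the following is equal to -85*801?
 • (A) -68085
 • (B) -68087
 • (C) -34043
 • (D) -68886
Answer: A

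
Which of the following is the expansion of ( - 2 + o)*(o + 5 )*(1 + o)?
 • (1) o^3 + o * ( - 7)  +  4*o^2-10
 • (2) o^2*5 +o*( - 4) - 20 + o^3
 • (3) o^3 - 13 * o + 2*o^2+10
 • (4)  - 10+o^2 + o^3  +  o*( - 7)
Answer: 1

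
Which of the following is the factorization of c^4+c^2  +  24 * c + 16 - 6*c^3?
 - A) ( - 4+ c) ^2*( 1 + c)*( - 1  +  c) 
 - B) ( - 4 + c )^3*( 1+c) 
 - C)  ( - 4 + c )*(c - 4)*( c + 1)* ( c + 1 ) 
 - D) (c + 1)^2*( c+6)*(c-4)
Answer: C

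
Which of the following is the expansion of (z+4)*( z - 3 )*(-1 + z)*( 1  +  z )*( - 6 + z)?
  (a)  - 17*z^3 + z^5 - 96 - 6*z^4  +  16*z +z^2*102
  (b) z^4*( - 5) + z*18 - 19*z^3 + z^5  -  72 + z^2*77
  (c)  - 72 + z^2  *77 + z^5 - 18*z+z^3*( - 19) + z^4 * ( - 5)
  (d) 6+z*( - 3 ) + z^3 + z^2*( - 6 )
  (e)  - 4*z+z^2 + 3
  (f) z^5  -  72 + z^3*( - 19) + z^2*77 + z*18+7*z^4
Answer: b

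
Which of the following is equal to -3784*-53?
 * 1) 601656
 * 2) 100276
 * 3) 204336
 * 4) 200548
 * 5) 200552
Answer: 5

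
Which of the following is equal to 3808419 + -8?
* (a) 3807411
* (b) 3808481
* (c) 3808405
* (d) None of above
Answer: d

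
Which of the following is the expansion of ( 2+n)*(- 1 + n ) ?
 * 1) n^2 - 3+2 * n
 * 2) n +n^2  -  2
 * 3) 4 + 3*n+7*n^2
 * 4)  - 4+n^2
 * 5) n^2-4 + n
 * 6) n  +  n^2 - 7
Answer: 2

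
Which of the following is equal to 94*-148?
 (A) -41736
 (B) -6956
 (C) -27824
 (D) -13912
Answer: D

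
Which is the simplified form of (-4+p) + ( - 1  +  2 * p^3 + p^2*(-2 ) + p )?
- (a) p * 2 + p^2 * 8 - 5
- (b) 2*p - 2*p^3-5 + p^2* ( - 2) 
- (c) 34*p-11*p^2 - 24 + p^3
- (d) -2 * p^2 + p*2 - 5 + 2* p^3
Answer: d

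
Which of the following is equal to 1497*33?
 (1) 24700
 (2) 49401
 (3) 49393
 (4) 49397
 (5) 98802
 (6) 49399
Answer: 2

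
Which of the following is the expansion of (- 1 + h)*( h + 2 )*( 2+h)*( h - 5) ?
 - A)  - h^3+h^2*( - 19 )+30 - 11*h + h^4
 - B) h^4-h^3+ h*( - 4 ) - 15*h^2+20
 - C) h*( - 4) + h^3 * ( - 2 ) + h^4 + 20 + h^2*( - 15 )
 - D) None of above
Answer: C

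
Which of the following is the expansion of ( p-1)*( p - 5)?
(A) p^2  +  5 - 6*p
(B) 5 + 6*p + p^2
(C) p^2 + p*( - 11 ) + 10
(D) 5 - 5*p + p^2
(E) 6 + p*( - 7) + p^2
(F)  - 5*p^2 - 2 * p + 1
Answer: A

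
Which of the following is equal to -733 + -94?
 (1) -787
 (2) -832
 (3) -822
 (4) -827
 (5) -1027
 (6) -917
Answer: 4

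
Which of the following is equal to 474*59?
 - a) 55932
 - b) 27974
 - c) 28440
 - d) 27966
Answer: d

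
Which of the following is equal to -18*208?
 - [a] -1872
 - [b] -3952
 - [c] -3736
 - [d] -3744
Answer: d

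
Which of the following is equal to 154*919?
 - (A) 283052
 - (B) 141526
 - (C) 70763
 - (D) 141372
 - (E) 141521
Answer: B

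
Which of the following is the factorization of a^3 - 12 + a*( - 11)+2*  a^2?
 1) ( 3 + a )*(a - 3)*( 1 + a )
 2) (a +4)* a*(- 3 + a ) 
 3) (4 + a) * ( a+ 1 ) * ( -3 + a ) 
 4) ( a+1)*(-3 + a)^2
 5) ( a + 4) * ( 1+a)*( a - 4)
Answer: 3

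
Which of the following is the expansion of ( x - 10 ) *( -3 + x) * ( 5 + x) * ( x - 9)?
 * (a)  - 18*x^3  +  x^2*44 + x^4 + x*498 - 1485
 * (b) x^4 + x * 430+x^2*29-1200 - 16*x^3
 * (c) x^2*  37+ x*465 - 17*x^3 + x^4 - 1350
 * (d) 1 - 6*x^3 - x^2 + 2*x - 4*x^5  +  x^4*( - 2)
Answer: c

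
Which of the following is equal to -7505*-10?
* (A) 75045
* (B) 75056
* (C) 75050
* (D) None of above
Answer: C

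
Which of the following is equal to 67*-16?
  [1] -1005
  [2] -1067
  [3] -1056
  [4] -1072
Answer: 4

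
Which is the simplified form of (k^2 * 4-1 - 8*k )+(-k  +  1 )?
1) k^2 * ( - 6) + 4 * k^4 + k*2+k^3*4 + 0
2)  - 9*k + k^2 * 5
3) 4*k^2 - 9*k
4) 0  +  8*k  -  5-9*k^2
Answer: 3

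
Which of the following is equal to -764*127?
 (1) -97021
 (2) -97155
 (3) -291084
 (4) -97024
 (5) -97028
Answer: 5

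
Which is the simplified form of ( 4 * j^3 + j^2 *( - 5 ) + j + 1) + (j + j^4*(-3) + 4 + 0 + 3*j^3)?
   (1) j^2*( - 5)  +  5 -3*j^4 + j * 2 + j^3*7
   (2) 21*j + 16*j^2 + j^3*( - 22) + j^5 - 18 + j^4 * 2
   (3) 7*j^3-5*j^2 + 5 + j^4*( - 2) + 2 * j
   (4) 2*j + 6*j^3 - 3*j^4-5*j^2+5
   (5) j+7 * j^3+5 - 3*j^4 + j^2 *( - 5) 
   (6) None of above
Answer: 1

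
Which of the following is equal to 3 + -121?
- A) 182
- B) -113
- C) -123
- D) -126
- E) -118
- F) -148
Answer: E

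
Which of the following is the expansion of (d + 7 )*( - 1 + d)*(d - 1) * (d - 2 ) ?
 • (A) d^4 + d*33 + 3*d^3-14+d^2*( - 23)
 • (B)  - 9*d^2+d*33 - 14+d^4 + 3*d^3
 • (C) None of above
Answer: A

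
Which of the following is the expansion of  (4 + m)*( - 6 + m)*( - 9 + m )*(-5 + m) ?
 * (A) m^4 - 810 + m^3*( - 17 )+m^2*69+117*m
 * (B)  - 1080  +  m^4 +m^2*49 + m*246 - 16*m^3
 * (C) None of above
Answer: B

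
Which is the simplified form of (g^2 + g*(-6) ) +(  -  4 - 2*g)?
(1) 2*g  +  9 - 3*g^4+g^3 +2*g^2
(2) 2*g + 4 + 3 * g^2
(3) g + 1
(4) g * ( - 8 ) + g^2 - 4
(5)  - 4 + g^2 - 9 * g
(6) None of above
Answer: 4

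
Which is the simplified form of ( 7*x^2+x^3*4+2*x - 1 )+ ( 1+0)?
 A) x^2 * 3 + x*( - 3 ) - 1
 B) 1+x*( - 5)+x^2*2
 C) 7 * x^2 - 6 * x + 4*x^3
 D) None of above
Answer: D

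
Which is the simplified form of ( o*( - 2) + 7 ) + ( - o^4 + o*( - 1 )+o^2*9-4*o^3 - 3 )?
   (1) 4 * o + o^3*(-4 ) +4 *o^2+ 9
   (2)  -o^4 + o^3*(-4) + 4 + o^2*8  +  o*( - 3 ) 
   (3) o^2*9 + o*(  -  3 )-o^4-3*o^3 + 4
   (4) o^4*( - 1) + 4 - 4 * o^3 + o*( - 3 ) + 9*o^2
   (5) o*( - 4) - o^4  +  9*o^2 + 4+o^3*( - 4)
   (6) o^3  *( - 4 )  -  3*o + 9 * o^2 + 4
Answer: 4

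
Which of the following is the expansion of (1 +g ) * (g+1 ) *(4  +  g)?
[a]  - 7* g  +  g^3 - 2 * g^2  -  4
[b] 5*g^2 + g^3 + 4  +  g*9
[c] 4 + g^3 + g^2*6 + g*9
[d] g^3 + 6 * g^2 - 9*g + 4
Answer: c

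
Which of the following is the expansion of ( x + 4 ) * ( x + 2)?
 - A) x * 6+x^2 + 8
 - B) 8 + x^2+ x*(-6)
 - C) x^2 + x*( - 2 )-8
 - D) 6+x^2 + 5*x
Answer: A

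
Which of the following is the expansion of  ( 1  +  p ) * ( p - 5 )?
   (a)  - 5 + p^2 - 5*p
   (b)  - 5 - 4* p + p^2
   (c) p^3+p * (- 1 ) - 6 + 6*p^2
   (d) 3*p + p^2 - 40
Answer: b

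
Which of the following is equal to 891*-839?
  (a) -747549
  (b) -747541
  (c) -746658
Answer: a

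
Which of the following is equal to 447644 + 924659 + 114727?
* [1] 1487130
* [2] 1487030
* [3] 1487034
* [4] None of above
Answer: 2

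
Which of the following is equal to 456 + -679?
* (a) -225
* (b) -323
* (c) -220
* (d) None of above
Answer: d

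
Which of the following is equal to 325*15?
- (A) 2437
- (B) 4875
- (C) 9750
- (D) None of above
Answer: B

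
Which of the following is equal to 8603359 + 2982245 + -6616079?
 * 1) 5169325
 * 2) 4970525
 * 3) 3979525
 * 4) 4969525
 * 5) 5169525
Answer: 4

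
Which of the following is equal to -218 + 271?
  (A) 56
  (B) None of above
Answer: B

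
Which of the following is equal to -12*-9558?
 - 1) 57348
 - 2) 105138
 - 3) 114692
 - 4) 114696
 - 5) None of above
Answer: 4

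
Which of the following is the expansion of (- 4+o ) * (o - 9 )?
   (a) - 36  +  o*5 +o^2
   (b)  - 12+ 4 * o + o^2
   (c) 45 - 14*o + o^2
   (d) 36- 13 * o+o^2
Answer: d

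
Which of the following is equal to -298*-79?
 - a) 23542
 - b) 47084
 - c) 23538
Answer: a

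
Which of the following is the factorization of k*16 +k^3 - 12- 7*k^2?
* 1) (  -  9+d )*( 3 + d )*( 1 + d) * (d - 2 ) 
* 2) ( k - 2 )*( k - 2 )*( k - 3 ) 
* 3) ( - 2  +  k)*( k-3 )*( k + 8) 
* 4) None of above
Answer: 2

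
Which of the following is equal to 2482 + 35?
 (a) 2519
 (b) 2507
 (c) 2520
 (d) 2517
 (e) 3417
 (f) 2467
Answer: d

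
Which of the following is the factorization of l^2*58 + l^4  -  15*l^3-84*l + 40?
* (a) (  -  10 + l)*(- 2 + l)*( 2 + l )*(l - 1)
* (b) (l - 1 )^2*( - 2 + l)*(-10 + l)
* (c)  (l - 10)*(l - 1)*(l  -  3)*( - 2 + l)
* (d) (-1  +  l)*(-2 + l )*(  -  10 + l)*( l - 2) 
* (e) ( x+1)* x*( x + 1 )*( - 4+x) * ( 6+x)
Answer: d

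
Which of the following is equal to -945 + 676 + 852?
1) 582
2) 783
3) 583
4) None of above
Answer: 3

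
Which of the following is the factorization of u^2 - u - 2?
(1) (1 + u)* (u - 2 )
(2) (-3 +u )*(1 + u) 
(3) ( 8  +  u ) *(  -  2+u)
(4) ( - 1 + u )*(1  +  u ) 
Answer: 1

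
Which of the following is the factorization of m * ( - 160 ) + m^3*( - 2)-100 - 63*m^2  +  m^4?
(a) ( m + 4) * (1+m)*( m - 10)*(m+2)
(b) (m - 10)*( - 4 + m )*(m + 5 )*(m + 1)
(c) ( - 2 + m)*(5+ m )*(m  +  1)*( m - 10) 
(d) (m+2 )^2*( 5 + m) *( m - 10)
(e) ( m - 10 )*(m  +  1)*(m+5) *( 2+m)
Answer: e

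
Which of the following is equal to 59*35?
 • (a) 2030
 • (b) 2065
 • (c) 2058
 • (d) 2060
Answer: b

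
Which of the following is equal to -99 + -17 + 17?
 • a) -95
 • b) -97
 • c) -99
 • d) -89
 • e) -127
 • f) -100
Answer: c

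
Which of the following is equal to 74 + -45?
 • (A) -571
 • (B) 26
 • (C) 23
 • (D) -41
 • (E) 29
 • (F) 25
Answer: E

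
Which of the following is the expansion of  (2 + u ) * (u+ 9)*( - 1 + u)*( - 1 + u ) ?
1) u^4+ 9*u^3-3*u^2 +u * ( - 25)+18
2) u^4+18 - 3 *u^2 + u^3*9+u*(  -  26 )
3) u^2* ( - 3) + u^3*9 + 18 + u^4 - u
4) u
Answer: 1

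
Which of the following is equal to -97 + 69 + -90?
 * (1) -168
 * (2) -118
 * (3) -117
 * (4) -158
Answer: 2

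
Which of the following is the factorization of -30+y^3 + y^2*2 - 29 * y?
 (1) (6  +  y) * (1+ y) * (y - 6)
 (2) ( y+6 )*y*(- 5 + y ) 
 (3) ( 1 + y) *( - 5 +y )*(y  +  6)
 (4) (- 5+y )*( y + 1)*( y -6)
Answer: 3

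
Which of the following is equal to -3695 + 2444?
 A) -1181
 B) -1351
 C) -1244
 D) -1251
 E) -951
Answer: D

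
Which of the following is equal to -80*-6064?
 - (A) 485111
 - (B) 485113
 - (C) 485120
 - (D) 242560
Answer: C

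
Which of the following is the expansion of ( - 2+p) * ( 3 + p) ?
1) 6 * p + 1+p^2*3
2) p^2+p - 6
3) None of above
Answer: 2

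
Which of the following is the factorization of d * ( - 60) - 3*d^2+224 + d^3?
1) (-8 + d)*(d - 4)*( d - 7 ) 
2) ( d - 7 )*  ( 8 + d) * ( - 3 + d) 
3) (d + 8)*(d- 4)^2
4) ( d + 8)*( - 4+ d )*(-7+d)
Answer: 4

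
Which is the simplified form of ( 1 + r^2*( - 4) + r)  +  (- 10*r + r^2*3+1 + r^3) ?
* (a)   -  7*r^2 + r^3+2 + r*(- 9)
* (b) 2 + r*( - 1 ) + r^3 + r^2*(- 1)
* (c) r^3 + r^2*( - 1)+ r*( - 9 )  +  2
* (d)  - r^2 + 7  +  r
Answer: c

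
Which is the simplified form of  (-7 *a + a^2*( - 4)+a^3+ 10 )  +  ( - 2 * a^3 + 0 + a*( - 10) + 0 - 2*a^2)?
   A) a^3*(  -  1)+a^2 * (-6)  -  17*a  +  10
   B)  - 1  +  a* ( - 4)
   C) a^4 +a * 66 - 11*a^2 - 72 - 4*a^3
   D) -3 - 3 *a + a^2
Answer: A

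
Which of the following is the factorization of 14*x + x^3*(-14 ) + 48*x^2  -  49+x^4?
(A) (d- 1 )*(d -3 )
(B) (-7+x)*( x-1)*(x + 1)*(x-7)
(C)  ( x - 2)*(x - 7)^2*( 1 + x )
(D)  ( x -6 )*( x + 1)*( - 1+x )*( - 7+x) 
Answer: B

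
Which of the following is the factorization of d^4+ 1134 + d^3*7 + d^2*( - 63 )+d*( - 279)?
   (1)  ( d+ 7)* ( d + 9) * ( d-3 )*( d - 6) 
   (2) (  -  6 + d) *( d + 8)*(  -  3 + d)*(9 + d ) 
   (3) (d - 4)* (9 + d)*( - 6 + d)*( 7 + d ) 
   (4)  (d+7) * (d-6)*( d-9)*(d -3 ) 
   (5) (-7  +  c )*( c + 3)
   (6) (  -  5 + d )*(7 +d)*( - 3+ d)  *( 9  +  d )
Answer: 1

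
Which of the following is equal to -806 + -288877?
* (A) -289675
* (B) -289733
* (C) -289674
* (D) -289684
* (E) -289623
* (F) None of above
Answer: F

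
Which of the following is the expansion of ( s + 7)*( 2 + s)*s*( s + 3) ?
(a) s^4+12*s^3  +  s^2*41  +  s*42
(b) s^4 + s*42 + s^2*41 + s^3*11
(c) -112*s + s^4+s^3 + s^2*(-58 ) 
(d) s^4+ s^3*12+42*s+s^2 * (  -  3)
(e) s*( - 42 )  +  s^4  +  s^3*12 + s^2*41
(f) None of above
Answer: a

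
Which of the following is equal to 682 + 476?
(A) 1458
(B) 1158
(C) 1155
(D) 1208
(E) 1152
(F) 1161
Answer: B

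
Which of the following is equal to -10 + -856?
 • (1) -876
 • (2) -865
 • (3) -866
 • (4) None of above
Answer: 3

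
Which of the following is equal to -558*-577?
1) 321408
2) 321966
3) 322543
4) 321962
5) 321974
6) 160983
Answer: 2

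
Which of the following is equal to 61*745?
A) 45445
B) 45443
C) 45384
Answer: A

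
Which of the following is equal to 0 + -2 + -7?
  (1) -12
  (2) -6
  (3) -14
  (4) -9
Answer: 4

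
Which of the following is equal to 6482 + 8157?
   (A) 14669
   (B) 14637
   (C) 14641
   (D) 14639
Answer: D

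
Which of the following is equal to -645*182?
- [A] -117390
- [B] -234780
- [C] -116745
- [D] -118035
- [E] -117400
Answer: A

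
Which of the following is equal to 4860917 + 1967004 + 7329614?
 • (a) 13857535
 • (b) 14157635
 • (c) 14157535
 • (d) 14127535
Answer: c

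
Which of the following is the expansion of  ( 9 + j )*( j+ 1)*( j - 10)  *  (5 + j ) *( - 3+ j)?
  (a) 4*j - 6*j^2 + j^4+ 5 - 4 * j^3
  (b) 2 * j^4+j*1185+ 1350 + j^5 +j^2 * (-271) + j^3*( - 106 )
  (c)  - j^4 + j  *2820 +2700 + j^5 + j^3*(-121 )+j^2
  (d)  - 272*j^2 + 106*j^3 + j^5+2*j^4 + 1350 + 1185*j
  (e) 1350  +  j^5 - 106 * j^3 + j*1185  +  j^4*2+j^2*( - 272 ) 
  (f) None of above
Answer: e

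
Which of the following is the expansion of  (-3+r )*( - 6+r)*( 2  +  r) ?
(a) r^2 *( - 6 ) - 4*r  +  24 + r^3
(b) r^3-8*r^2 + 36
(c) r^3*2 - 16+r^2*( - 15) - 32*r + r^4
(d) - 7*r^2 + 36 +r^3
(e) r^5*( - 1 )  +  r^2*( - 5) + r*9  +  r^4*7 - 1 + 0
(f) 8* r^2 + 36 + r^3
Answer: d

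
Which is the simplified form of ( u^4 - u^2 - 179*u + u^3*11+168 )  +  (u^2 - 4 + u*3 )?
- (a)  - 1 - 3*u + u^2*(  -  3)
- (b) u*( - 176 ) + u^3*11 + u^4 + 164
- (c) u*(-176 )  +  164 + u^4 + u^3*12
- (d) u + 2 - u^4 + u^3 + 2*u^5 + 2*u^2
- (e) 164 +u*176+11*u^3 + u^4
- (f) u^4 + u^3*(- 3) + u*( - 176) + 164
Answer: b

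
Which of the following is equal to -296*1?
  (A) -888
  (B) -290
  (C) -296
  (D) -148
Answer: C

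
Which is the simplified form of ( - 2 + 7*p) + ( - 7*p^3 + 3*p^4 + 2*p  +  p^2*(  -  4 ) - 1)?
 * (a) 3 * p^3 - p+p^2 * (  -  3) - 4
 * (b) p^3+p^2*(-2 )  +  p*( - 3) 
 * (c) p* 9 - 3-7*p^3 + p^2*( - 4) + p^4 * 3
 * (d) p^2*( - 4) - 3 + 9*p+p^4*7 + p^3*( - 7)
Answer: c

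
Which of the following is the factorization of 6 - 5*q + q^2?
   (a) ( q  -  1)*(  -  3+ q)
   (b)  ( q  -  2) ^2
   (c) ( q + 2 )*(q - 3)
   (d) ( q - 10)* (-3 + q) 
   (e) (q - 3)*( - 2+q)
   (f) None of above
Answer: e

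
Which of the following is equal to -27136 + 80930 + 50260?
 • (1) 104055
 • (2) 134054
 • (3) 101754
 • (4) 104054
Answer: 4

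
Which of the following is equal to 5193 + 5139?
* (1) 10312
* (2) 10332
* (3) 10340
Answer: 2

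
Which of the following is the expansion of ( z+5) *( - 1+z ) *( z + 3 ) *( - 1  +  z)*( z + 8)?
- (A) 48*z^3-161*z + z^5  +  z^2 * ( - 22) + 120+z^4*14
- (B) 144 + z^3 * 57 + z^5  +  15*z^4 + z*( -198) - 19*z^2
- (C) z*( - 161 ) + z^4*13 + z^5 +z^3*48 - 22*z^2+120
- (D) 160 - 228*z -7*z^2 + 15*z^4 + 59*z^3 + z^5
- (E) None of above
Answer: A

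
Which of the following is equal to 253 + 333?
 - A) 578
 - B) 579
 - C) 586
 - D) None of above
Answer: C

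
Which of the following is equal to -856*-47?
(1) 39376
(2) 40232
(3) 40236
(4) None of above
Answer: 2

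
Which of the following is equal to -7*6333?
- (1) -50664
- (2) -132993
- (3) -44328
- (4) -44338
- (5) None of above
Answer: 5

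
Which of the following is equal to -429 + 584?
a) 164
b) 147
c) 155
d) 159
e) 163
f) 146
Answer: c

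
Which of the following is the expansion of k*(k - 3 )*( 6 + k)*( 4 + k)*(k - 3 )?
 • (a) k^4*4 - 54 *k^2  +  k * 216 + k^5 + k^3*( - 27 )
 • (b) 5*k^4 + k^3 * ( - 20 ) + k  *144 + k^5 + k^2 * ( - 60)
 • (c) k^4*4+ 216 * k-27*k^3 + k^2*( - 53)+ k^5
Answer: a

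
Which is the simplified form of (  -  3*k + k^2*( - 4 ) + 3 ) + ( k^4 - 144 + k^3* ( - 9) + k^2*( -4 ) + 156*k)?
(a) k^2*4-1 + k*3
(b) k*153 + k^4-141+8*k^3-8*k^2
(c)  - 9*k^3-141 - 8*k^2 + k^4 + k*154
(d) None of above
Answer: d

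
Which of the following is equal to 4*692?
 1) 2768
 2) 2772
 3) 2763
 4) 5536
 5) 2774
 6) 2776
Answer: 1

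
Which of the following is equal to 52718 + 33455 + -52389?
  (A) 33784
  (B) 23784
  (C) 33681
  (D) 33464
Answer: A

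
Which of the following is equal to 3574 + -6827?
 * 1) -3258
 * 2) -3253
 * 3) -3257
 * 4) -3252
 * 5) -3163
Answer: 2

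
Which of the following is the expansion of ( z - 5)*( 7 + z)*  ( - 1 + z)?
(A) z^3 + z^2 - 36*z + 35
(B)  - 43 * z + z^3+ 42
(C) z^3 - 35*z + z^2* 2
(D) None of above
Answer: D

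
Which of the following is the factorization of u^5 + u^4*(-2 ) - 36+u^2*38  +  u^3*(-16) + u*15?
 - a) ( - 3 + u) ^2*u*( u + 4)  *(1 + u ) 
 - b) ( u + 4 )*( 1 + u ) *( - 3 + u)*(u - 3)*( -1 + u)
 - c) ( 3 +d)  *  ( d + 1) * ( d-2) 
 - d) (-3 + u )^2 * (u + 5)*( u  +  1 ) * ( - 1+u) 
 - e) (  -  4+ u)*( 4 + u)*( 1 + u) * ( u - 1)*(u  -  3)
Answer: b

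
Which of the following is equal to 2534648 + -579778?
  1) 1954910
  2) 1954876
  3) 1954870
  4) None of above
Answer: 3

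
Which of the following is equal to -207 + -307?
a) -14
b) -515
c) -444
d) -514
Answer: d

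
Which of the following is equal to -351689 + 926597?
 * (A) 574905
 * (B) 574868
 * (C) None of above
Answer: C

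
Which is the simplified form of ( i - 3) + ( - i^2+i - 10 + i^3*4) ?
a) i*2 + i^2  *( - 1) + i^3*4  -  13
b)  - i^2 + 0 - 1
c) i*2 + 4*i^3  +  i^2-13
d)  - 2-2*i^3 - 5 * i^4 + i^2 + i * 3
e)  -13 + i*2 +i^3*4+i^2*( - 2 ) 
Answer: a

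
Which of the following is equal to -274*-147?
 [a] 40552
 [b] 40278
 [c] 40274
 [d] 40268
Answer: b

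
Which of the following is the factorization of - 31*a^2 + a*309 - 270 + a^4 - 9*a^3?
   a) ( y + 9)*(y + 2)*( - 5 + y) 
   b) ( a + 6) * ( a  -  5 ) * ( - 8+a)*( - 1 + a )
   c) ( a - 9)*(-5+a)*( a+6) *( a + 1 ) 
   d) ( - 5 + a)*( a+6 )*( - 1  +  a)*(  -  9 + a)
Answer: d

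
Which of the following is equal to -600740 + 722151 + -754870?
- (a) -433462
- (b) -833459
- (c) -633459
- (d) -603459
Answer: c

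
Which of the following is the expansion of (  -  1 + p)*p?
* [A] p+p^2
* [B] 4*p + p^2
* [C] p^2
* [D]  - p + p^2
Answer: D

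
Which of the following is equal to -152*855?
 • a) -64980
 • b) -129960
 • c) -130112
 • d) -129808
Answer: b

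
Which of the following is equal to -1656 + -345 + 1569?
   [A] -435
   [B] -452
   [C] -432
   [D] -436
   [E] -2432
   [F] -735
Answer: C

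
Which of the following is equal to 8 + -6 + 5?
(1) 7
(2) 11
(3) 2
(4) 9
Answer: 1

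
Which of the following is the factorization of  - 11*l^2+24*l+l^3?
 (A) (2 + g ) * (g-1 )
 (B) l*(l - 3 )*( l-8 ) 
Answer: B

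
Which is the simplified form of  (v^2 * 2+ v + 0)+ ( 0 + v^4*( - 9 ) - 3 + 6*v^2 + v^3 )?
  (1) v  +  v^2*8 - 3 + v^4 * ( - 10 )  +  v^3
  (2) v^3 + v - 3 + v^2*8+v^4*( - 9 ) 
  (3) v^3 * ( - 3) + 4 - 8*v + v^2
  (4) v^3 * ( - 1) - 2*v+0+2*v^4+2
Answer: 2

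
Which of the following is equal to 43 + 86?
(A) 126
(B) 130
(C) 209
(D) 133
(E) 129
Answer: E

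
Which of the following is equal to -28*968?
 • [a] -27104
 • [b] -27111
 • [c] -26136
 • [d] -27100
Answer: a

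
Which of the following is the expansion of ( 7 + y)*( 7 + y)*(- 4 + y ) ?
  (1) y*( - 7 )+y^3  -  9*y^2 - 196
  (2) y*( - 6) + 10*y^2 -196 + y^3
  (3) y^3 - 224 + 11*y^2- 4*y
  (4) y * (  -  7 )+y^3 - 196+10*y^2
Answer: 4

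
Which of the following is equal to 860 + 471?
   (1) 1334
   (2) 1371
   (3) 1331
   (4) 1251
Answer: 3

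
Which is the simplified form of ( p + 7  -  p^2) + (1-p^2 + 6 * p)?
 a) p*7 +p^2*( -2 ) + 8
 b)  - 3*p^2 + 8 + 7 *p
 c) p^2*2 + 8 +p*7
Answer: a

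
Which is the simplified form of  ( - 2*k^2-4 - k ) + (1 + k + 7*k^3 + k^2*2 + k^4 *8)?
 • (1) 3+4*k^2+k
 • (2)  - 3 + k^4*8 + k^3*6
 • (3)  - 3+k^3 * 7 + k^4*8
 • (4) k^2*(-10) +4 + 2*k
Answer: 3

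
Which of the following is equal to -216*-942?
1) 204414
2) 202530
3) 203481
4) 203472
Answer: 4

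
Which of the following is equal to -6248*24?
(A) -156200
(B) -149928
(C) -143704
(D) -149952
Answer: D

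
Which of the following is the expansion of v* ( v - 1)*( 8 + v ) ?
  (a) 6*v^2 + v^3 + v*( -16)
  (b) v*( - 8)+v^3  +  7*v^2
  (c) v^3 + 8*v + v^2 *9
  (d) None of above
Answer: b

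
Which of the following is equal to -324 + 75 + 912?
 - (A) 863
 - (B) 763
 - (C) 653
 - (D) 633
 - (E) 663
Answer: E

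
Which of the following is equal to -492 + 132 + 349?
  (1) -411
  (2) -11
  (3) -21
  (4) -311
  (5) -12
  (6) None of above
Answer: 2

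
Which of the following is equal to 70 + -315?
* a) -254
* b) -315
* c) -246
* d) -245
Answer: d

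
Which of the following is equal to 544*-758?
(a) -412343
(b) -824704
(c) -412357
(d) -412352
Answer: d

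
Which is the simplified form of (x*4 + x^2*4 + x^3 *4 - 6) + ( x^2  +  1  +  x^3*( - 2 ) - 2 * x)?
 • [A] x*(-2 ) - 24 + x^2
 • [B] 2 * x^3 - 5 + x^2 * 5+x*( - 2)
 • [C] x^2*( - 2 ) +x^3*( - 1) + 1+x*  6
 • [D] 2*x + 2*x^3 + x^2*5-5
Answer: D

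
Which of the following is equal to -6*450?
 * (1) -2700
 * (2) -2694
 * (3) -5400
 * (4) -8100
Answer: 1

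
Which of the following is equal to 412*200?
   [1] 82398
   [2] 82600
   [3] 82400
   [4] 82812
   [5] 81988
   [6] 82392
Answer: 3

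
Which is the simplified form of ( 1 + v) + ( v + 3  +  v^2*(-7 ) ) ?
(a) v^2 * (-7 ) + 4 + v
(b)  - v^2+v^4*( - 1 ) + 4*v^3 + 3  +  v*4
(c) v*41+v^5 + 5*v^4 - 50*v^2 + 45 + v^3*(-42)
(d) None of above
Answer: d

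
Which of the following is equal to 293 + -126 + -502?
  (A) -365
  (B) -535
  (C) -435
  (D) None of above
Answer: D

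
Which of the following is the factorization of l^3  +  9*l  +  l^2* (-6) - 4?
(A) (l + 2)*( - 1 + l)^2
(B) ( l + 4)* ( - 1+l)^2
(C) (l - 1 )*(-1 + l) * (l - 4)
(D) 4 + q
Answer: C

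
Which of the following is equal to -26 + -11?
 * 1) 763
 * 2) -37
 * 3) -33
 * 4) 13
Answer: 2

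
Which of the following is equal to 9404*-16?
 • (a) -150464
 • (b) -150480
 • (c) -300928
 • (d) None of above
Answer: a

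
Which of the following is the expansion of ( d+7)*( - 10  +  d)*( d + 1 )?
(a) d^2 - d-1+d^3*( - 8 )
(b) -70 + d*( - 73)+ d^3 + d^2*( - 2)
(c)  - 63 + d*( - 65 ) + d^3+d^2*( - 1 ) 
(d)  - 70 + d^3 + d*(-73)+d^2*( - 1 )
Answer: b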